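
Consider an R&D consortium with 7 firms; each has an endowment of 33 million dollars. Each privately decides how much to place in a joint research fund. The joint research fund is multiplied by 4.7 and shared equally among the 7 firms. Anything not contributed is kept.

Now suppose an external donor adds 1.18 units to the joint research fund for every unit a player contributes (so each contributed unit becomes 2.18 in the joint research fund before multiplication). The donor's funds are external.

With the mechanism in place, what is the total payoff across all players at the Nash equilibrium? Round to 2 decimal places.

Under the mechanism each unit contributed yields 4.7 × 2.18 / 7 = 1.4637 back to its contributor per unit of net cost, which exceeds 1, making full contribution the dominant choice for everyone.
So the Nash equilibrium is full contribution by all 7; the group earns 4.7 × 2.18 × 231 = 2366.83.

2366.83 million dollars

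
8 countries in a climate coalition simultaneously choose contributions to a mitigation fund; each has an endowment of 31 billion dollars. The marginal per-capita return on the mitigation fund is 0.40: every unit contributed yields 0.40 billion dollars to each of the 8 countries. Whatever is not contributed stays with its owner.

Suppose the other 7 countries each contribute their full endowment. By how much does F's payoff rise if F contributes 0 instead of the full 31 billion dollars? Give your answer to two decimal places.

Switching from a contribution of 31 to 0 lets F keep an extra 31 billion dollars, but lowers the mitigation fund by 31, which costs F their own share of that drop: 0.40 × 31 = 12.40.
Net gain = 31 − 12.40 = 18.60. The private return per contributed unit (0.40) is below 1, so free-riding is indeed the best response regardless of what the others do.

18.60 billion dollars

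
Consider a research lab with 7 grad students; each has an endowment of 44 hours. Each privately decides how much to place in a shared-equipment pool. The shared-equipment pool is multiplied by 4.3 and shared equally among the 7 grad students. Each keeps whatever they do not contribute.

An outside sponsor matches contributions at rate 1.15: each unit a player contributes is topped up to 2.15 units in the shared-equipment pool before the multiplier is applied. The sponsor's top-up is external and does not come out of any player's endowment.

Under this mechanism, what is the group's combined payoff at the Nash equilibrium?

Under the mechanism each unit contributed yields 4.3 × 2.15 / 7 = 1.3207 back to its contributor per unit of net cost, which exceeds 1, making full contribution the dominant choice for everyone.
So the Nash equilibrium is full contribution by all 7; the group earns 4.3 × 2.15 × 308 = 2847.46.

2847.46 hours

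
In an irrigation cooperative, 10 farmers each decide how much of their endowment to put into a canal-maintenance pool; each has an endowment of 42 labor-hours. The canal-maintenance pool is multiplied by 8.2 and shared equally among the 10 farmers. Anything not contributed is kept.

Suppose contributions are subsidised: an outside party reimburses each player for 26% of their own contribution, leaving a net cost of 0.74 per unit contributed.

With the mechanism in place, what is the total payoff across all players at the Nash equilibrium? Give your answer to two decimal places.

3553.20 labor-hours

With the mechanism, a contributed unit returns (8.2/10) / 0.74 = 1.1081 per unit of net cost to the contributor — now above 1 — so contributing fully is weakly dominant for every player.
At the Nash equilibrium everyone contributes 42. Group total payoff = 10 × (42 × 0.26 + 8.2 × 42) = 3553.20.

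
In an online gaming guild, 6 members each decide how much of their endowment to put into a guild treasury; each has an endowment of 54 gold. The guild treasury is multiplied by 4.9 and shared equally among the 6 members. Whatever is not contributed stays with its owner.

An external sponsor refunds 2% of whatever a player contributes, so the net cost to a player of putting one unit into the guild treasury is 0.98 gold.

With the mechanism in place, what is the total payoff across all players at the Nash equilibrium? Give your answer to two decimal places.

324.00 gold

Even with the mechanism, each unit contributed returns only (4.9/6) / 0.98 = 0.8333 per unit of net cost, so contributing nothing is still dominant.
Everyone keeps their endowment and the group total is 6 × 54 = 324.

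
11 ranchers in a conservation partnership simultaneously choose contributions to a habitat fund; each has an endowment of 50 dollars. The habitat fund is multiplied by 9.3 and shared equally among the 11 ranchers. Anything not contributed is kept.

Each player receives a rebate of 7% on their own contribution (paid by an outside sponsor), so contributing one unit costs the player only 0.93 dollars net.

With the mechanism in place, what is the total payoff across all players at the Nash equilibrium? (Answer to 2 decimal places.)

550.00 dollars

The effective private return is (9.3/11) / 0.93 = 0.9091, which is still under 1, so the mechanism doesn't change anyone's dominant strategy: zero contribution.
Everyone keeps their endowment and the group total is 11 × 50 = 550.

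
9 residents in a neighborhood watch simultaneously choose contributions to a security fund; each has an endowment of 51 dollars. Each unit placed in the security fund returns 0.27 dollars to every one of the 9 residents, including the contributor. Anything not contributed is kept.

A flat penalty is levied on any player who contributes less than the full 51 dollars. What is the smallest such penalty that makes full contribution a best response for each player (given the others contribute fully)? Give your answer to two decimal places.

37.23 dollars

Given the others contribute fully, the best deviation is to contribute 0 (any partial contribution still incurs the fine and gives up units whose private return 0.27 is below 1).
Deviating from 51 to 0 saves 51 dollars but forfeits the deviator's share of the drop in the security fund: 0.27 × 51 = 13.77.
So the deviation gain is 51 − 13.77 = 37.23, and the fine must be at least 37.23 dollars to wipe it out.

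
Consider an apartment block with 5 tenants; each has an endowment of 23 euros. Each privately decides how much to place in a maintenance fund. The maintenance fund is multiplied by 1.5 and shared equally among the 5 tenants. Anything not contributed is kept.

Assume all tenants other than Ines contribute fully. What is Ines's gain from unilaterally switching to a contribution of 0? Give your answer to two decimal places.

Switching from a contribution of 23 to 0 lets Ines keep an extra 23 euros, but lowers the maintenance fund by 23, which costs Ines their own share of that drop: 1.5/5 × 23 = 6.90.
Net gain = 23 − 6.90 = 16.10. The private return per contributed unit (0.3000) is below 1, so free-riding is indeed the best response regardless of what the others do.

16.10 euros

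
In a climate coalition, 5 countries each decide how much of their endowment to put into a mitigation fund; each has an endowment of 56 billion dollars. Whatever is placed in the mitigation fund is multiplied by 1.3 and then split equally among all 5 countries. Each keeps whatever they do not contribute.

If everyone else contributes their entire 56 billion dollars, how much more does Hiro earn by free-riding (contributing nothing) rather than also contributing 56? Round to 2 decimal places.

41.44 billion dollars

Switching from a contribution of 56 to 0 lets Hiro keep an extra 56 billion dollars, but lowers the mitigation fund by 56, which costs Hiro their own share of that drop: 1.3/5 × 56 = 14.56.
Net gain = 56 − 14.56 = 41.44. The private return per contributed unit (0.2600) is below 1, so free-riding is indeed the best response regardless of what the others do.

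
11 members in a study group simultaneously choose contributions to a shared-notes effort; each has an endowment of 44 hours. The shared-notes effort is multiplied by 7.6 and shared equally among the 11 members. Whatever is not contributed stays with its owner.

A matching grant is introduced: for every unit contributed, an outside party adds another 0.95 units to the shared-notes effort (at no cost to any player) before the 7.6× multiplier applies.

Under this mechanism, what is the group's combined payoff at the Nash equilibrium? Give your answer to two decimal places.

7172.88 hours

The effective private return per unit is now 7.6 × 1.95 / 11 = 1.3473 > 1, so every player's dominant strategy flips to full contribution.
At the Nash equilibrium everyone contributes 44. Group total payoff = 7.6 × 1.95 × 484 = 7172.88.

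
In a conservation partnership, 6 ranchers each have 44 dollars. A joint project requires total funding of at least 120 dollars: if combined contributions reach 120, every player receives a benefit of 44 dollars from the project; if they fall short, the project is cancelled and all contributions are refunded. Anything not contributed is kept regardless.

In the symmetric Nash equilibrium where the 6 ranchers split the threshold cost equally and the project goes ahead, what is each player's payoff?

Equal share of the threshold: 120/6 = 20.
At this profile no one gains by cutting their contribution: any cut drops the total below 120, the project is cancelled, contributions are refunded, and the deviator ends with 44, which is less than 44 − 20 + 44 = 68. Contributing more than 20 just wastes the excess. So contributing exactly 20 is a best response.
Each player's payoff: 44 − 20 + 44 = 68.

68 dollars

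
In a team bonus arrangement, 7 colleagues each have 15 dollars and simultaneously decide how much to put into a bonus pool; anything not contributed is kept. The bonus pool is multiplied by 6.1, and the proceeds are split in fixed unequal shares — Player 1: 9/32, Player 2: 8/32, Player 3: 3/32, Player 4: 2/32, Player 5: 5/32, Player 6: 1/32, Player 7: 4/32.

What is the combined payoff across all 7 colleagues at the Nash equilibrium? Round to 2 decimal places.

258.00 dollars

Each unit j contributes comes back to j as 6.1 × (j's share), so j prefers to contribute only if that share exceeds 1/6.1 = 0.1639; otherwise keeping the unit dominates.
Player 1 and Player 2 clear that bar, contributing 15 each; the remaining 5 contribute 0. Total contributed: 30.
The bonus pool pays out 6.1 × 30 = 183.00 in total (split across the unequal shares, but the aggregate is all that matters for the group sum).
The 5 free-riders keep 15 each, adding 75. Group total = 75 + 183.00 = 258.00.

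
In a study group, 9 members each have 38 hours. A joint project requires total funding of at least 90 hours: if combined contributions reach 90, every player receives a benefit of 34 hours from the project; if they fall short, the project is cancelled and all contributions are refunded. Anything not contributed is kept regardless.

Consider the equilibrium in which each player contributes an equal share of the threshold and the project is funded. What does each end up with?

62 hours

Equal share of the threshold: 90/9 = 10.
At this profile no one gains by cutting their contribution: any cut drops the total below 90, the project is cancelled, contributions are refunded, and the deviator ends with 38, which is less than 38 − 10 + 34 = 62. Contributing more than 10 just wastes the excess. So contributing exactly 10 is a best response.
Each player's payoff: 38 − 10 + 34 = 62.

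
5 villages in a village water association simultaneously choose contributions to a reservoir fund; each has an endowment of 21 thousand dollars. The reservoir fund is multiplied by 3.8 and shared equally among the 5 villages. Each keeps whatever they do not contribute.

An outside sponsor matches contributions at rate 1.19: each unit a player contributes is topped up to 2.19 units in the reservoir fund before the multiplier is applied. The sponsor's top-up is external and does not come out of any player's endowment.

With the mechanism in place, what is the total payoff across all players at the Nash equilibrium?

873.81 thousand dollars

Under the mechanism each unit contributed yields 3.8 × 2.19 / 5 = 1.6644 back to its contributor per unit of net cost, which exceeds 1, making full contribution the dominant choice for everyone.
So the Nash equilibrium is full contribution by all 5; the group earns 3.8 × 2.19 × 105 = 873.81.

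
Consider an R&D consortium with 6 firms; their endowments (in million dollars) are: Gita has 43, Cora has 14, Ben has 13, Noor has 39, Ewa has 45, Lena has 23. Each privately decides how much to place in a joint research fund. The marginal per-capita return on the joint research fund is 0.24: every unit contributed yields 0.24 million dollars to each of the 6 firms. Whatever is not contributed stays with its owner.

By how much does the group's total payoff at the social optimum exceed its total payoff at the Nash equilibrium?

The private return per contributed unit is 0.24 < 1 for everyone, so the Nash equilibrium is zero contribution and the group total is Σ E_j = 43 + 14 + 13 + 39 + 45 + 23 = 177.
Each contributed unit returns 1.440 to the group, so the social optimum is full contribution by everyone: group total = 1.440 × 177 = 254.88.
Efficiency loss = (1.440 − 1) × 177 = 77.88.

77.88 million dollars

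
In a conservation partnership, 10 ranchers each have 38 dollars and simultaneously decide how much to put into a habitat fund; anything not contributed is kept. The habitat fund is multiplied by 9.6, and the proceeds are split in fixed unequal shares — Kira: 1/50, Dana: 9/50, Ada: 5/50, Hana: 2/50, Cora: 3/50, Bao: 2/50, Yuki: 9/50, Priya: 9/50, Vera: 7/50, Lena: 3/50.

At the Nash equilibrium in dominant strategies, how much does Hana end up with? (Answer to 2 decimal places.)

Each unit j contributes comes back to j as 9.6 × (j's share), so j prefers to contribute only if that share exceeds 1/9.6 = 0.1042; otherwise keeping the unit dominates.
Dana, Yuki, Priya and Vera are above the threshold, contributing 38 each; the remaining 6 contribute 0. Total contributed: 152.
Hana keeps 38 and receives 9.6 × 152 × 2/50 = 58.37 from the habitat fund, for a payoff of 96.37.

96.37 dollars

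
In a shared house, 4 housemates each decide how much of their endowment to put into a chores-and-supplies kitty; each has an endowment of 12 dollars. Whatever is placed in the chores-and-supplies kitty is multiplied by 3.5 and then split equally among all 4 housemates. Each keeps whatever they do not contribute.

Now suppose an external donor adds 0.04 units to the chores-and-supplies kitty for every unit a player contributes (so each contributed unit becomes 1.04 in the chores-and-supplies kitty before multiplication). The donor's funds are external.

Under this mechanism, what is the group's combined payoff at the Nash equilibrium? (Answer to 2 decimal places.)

With the mechanism, a contributed unit returns 3.5 × 1.04 / 4 = 0.9100 per unit of net cost — still below 1 — so contributing 0 remains dominant for every player.
At the Nash equilibrium no one contributes; group total payoff = 4 × 12 = 48.

48.00 dollars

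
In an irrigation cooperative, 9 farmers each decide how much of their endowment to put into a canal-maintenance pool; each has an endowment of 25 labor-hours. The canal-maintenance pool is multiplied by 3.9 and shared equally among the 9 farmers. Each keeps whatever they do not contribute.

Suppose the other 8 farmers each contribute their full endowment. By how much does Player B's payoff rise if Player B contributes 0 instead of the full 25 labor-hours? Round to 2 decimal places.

Switching from a contribution of 25 to 0 lets Player B keep an extra 25 labor-hours, but lowers the canal-maintenance pool by 25, which costs Player B their own share of that drop: 3.9/9 × 25 = 10.83.
Net gain = 25 − 10.83 = 14.17. The private return per contributed unit (0.4333) is below 1, so free-riding is indeed the best response regardless of what the others do.

14.17 labor-hours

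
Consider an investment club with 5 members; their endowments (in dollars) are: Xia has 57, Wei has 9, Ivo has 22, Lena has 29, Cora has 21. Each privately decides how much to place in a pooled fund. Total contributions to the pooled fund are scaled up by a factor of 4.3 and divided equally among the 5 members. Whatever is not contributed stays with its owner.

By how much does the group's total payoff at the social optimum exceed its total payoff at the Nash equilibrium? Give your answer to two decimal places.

455.40 dollars

The private return per contributed unit is 4.3/5 = 0.8600 < 1 for every player regardless of endowment, so the Nash equilibrium is zero contribution and the group total is Σ E_j = 57 + 9 + 22 + 29 + 21 = 138.
Each contributed unit returns 4.300 to the group, so the social optimum is full contribution by everyone: group total = 4.300 × 138 = 593.40.
Efficiency loss = (4.300 − 1) × 138 = 455.40.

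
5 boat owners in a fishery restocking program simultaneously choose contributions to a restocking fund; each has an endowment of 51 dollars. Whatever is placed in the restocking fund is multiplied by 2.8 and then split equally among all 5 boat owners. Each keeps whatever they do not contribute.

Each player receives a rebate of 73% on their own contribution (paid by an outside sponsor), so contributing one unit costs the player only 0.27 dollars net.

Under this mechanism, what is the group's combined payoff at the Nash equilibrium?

The effective private return per unit is now (2.8/5) / 0.27 = 2.0741 > 1, so every player's dominant strategy flips to full contribution.
At the Nash equilibrium everyone contributes 51. Group total payoff = 5 × (51 × 0.73 + 2.8 × 51) = 900.15.

900.15 dollars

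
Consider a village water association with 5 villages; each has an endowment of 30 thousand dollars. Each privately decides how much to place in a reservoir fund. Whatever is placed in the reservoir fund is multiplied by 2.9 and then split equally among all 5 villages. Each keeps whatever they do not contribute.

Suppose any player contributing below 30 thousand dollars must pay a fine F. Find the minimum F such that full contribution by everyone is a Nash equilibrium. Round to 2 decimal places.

Given the others contribute fully, the best deviation is to contribute 0 (any partial contribution still incurs the fine and gives up units whose private return 0.5800 is below 1).
Deviating from 30 to 0 saves 30 thousand dollars but forfeits the deviator's share of the drop in the reservoir fund: 2.9/5 × 30 = 17.40.
So the deviation gain is 30 − 17.40 = 12.60, and the fine must be at least 12.60 thousand dollars to wipe it out.

12.60 thousand dollars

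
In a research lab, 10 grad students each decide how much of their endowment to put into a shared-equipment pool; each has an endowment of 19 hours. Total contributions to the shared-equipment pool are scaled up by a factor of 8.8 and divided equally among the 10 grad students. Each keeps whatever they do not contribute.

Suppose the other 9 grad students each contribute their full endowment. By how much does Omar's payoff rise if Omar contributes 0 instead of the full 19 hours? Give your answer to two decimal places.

2.28 hours

Switching from a contribution of 19 to 0 lets Omar keep an extra 19 hours, but lowers the shared-equipment pool by 19, which costs Omar their own share of that drop: 8.8/10 × 19 = 16.72.
Net gain = 19 − 16.72 = 2.28. The private return per contributed unit (0.8800) is below 1, so free-riding is indeed the best response regardless of what the others do.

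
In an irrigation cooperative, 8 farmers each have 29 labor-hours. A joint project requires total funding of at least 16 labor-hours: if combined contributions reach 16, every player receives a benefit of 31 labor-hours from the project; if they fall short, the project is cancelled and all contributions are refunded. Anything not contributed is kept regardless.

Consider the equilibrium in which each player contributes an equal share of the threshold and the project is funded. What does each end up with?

Equal share of the threshold: 16/8 = 2.
At this profile no one gains by cutting their contribution: any cut drops the total below 16, the project is cancelled, contributions are refunded, and the deviator ends with 29, which is less than 29 − 2 + 31 = 58. Contributing more than 2 just wastes the excess. So contributing exactly 2 is a best response.
Each player's payoff: 29 − 2 + 31 = 58.

58 labor-hours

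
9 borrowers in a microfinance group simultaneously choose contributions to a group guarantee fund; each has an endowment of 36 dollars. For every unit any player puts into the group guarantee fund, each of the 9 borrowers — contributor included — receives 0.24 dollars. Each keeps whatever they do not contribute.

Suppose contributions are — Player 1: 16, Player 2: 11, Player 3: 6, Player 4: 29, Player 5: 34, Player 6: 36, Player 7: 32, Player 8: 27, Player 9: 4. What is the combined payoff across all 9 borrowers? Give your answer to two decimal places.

Total contributed: 16 + 11 + 6 + 29 + 34 + 36 + 32 + 27 + 4 = 195; total kept: 9 × 36 − 195 = 129.
The group guarantee fund pays out 0.24 × 9 × 195 = 421.20 in aggregate.
Group total = 129 + 421.20 = 550.20.

550.20 dollars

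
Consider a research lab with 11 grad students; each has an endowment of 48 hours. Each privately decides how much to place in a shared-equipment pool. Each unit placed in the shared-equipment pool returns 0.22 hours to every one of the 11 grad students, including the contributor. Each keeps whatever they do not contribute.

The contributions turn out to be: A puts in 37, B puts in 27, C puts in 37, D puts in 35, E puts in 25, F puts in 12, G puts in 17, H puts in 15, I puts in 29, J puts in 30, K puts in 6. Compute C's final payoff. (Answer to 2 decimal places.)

Total contributed: 37 + 27 + 37 + 35 + 25 + 12 + 17 + 15 + 29 + 30 + 6 = 270.
Each receives 0.22 × 270 = 59.40 from the shared-equipment pool.
C keeps 48 − 37 = 11, so C's payoff is 11 + 59.40 = 70.40.

70.40 hours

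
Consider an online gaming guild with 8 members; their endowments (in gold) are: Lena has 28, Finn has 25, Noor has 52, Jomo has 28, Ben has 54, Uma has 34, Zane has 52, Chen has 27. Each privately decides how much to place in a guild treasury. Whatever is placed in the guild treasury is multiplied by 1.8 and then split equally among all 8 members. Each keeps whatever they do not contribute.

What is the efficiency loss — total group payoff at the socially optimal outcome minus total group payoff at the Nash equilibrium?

240.00 gold

The private return per contributed unit is 1.8/8 = 0.2250 < 1 for every player regardless of endowment, so the Nash equilibrium is zero contribution and the group total is Σ E_j = 28 + 25 + 52 + 28 + 54 + 34 + 52 + 27 = 300.
Each contributed unit returns 1.800 to the group, so the social optimum is full contribution by everyone: group total = 1.800 × 300 = 540.00.
Efficiency loss = (1.800 − 1) × 300 = 240.00.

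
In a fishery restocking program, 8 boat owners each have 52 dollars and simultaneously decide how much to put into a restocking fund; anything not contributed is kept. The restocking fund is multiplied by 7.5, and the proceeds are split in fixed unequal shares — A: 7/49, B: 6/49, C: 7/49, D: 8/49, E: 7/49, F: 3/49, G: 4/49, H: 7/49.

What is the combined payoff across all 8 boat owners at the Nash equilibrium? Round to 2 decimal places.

Each unit j contributes comes back to j as 7.5 × (j's share), so j prefers to contribute only if that share exceeds 1/7.5 = 0.1333; otherwise keeping the unit dominates.
A, C, D, E and H clear that bar, contributing 52 each; the remaining 3 contribute 0. Total contributed: 260.
The restocking fund pays out 7.5 × 260 = 1950.00 in total (split across the unequal shares, but the aggregate is all that matters for the group sum).
The 3 free-riders keep 52 each, adding 156. Group total = 156 + 1950.00 = 2106.00.

2106.00 dollars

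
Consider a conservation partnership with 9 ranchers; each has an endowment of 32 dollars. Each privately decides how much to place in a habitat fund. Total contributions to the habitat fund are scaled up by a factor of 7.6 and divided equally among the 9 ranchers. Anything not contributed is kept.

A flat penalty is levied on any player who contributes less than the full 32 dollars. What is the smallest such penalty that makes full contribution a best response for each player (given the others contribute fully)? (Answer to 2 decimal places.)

Given the others contribute fully, the best deviation is to contribute 0 (any partial contribution still incurs the fine and gives up units whose private return 0.8444 is below 1).
Deviating from 32 to 0 saves 32 dollars but forfeits the deviator's share of the drop in the habitat fund: 7.6/9 × 32 = 27.02.
So the deviation gain is 32 − 27.02 = 4.98, and the fine must be at least 4.98 dollars to wipe it out.

4.98 dollars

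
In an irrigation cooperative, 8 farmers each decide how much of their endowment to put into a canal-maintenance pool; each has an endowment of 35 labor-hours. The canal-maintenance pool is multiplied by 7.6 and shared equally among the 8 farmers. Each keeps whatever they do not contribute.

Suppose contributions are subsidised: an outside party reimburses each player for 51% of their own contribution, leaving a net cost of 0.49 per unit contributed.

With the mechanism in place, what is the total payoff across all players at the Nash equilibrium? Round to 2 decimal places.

2270.80 labor-hours

With the mechanism, a contributed unit returns (7.6/8) / 0.49 = 1.9388 per unit of net cost to the contributor — now above 1 — so contributing fully is weakly dominant for every player.
At the Nash equilibrium everyone contributes 35. Group total payoff = 8 × (35 × 0.51 + 7.6 × 35) = 2270.80.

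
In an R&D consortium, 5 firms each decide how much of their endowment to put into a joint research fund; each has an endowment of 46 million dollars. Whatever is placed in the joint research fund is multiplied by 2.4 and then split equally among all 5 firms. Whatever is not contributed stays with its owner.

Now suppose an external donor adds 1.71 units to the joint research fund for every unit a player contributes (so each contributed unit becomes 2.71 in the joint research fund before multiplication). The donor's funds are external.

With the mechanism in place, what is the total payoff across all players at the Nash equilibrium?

1495.92 million dollars

Under the mechanism each unit contributed yields 2.4 × 2.71 / 5 = 1.3008 back to its contributor per unit of net cost, which exceeds 1, making full contribution the dominant choice for everyone.
So the Nash equilibrium is full contribution by all 5; the group earns 2.4 × 2.71 × 230 = 1495.92.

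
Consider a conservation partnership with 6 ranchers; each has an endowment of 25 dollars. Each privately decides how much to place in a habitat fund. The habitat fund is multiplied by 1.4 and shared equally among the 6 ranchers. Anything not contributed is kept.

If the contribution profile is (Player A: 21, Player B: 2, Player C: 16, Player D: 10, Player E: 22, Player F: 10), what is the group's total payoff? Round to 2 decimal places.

Total contributed: 21 + 2 + 16 + 10 + 22 + 10 = 81; total kept: 6 × 25 − 81 = 69.
The habitat fund pays out 1.4 × 81 = 113.40 in aggregate.
Group total = 69 + 113.40 = 182.40.

182.40 dollars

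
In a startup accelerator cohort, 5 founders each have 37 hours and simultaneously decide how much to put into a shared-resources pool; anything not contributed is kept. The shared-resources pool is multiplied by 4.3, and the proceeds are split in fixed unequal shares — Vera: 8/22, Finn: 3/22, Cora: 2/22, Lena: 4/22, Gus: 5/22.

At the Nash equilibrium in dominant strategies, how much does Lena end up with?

Player j's private return per contributed unit is 4.3 × (j's share). Contributing is weakly dominant for j when that share is at least 1/4.3 = 0.2326, and contributing 0 is dominant otherwise.
Only Vera (8/22) clears that bar, contributing 37; the remaining 4 contribute 0. Total contributed: 37.
Lena keeps 37 and receives 4.3 × 37 × 4/22 = 28.93 from the shared-resources pool, for a payoff of 65.93.

65.93 hours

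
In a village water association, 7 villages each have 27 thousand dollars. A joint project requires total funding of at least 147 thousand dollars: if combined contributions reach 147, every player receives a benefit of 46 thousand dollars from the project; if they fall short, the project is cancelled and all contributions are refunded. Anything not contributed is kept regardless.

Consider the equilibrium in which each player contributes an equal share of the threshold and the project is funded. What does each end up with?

Equal share of the threshold: 147/7 = 21.
At this profile no one gains by cutting their contribution: any cut drops the total below 147, the project is cancelled, contributions are refunded, and the deviator ends with 27, which is less than 27 − 21 + 46 = 52. Contributing more than 21 just wastes the excess. So contributing exactly 21 is a best response.
Each player's payoff: 27 − 21 + 46 = 52.

52 thousand dollars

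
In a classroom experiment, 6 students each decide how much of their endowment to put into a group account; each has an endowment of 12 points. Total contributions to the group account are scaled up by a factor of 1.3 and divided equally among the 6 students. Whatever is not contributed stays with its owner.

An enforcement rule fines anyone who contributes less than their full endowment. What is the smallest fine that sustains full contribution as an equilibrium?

Given the others contribute fully, the best deviation is to contribute 0 (any partial contribution still incurs the fine and gives up units whose private return 0.2167 is below 1).
Deviating from 12 to 0 saves 12 points but forfeits the deviator's share of the drop in the group account: 1.3/6 × 12 = 2.60.
So the deviation gain is 12 − 2.60 = 9.40, and the fine must be at least 9.40 points to wipe it out.

9.40 points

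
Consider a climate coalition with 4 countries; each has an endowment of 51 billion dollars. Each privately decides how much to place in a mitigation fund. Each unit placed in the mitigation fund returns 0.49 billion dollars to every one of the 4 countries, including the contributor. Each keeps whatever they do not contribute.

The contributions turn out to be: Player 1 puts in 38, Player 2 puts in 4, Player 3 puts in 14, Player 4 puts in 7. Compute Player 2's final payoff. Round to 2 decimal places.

77.87 billion dollars

Total contributed: 38 + 4 + 14 + 7 = 63.
Each receives 0.49 × 63 = 30.87 from the mitigation fund.
Player 2 keeps 51 − 4 = 47, so Player 2's payoff is 47 + 30.87 = 77.87.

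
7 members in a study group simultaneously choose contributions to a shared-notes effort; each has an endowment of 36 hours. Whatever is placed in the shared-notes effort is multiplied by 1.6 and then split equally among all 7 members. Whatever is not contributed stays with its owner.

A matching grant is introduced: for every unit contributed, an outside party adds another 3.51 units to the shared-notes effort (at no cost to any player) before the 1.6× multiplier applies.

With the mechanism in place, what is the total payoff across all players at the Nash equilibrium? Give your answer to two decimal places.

The effective private return per unit is now 1.6 × 4.51 / 7 = 1.0309 > 1, so every player's dominant strategy flips to full contribution.
At the Nash equilibrium everyone contributes 36. Group total payoff = 1.6 × 4.51 × 252 = 1818.43.

1818.43 hours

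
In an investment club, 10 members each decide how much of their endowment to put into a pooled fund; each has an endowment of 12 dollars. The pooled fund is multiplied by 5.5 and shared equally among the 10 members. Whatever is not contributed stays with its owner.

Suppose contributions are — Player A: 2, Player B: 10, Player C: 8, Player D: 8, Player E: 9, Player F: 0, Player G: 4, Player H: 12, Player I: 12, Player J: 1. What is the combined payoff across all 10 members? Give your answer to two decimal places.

Total contributed: 2 + 10 + 8 + 8 + 9 + 0 + 4 + 12 + 12 + 1 = 66; total kept: 10 × 12 − 66 = 54.
The pooled fund pays out 5.5 × 66 = 363.00 in aggregate.
Group total = 54 + 363.00 = 417.00.

417.00 dollars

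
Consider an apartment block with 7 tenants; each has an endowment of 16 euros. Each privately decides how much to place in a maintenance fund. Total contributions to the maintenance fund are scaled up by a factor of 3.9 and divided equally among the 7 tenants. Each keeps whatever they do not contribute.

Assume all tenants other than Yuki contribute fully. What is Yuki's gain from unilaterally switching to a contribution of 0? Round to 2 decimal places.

Switching from a contribution of 16 to 0 lets Yuki keep an extra 16 euros, but lowers the maintenance fund by 16, which costs Yuki their own share of that drop: 3.9/7 × 16 = 8.91.
Net gain = 16 − 8.91 = 7.09. The private return per contributed unit (0.5571) is below 1, so free-riding is indeed the best response regardless of what the others do.

7.09 euros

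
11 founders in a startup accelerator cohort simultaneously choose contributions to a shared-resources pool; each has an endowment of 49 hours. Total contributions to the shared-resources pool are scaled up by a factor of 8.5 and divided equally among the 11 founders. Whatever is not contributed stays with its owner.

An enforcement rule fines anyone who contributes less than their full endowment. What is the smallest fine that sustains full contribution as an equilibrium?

11.14 hours

Given the others contribute fully, the best deviation is to contribute 0 (any partial contribution still incurs the fine and gives up units whose private return 0.7727 is below 1).
Deviating from 49 to 0 saves 49 hours but forfeits the deviator's share of the drop in the shared-resources pool: 8.5/11 × 49 = 37.86.
So the deviation gain is 49 − 37.86 = 11.14, and the fine must be at least 11.14 hours to wipe it out.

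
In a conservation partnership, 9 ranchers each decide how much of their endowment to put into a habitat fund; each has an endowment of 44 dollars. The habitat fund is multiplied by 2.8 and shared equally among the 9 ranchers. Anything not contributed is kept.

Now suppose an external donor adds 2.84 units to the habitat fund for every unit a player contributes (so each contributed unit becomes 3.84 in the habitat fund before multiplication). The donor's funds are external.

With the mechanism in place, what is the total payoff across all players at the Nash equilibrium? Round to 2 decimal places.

4257.79 dollars

The effective private return per unit is now 2.8 × 3.84 / 9 = 1.1947 > 1, so every player's dominant strategy flips to full contribution.
So the Nash equilibrium is full contribution by all 9; the group earns 2.8 × 3.84 × 396 = 4257.79.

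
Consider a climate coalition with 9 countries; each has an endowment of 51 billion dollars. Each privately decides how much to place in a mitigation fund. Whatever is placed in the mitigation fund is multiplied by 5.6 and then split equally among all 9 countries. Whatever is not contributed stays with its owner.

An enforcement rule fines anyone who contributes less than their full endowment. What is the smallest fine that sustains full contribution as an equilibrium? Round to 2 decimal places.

Given the others contribute fully, the best deviation is to contribute 0 (any partial contribution still incurs the fine and gives up units whose private return 0.6222 is below 1).
Deviating from 51 to 0 saves 51 billion dollars but forfeits the deviator's share of the drop in the mitigation fund: 5.6/9 × 51 = 31.73.
So the deviation gain is 51 − 31.73 = 19.27, and the fine must be at least 19.27 billion dollars to wipe it out.

19.27 billion dollars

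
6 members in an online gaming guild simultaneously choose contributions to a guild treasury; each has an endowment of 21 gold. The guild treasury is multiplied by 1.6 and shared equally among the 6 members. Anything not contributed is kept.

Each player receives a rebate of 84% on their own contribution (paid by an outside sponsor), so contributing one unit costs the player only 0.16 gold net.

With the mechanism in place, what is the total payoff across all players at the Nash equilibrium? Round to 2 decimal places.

Under the mechanism each unit contributed yields (1.6/6) / 0.16 = 1.6667 back to its contributor per unit of net cost, which exceeds 1, making full contribution the dominant choice for everyone.
At the Nash equilibrium everyone contributes 21. Group total payoff = 6 × (21 × 0.84 + 1.6 × 21) = 307.44.

307.44 gold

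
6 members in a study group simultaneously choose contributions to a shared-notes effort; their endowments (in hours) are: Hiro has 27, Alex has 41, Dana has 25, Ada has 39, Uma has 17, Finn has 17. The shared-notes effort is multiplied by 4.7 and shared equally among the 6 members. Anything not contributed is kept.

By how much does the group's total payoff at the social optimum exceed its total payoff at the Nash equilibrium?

The private return per contributed unit is 4.7/6 = 0.7833 < 1 for every player regardless of endowment, so the Nash equilibrium is zero contribution and the group total is Σ E_j = 27 + 41 + 25 + 39 + 17 + 17 = 166.
Each contributed unit returns 4.700 to the group, so the social optimum is full contribution by everyone: group total = 4.700 × 166 = 780.20.
Efficiency loss = (4.700 − 1) × 166 = 614.20.

614.20 hours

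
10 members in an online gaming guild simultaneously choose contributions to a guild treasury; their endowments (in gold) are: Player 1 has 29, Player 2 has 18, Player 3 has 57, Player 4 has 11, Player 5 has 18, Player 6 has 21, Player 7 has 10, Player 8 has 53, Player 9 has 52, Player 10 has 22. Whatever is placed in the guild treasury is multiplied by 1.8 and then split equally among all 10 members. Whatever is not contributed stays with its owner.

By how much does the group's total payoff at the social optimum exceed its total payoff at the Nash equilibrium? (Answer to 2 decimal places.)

232.80 gold

The private return per contributed unit is 1.8/10 = 0.1800 < 1 for every player regardless of endowment, so the Nash equilibrium is zero contribution and the group total is Σ E_j = 29 + 18 + 57 + 11 + 18 + 21 + 10 + 53 + 52 + 22 = 291.
Each contributed unit returns 1.800 to the group, so the social optimum is full contribution by everyone: group total = 1.800 × 291 = 523.80.
Efficiency loss = (1.800 − 1) × 291 = 232.80.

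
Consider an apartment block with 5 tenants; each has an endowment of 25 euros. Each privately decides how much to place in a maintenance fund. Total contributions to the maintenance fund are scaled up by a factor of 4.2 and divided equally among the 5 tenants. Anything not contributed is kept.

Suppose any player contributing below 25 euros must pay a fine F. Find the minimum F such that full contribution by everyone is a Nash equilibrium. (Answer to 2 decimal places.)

Given the others contribute fully, the best deviation is to contribute 0 (any partial contribution still incurs the fine and gives up units whose private return 0.8400 is below 1).
Deviating from 25 to 0 saves 25 euros but forfeits the deviator's share of the drop in the maintenance fund: 4.2/5 × 25 = 21.00.
So the deviation gain is 25 − 21.00 = 4.00, and the fine must be at least 4.00 euros to wipe it out.

4.00 euros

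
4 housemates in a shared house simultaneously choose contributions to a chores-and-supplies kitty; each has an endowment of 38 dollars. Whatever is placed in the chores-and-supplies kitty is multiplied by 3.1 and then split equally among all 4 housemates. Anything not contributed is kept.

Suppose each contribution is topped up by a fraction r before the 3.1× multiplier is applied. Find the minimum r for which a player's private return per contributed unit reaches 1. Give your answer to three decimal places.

With matching at rate r, one contributed unit becomes (1 + r) in the chores-and-supplies kitty and returns 3.1 × (1 + r) / 4 to the contributor.
Setting this equal to 1: 1 + r = 4/3.1 = 1.2903.
So the minimum matching rate is r = 1.2903 − 1 = 0.290.

0.290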